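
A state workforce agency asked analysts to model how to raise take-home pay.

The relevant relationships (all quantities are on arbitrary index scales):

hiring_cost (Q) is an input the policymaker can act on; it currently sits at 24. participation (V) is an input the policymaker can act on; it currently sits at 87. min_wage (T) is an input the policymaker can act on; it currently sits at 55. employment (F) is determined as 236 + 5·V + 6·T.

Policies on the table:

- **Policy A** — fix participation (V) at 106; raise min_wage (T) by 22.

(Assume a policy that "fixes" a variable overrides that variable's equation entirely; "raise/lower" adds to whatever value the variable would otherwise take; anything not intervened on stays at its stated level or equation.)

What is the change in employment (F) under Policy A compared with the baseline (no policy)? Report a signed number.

Baseline:
  V = 87
  T = 55
  F = 236 + 5·87 + 6·55 = 1001
Policy A (V := 106, T + 22):
  V = 106
  T = 55 + 22 = 77
  F = 236 + 5·106 + 6·77 = 1228
Change in F: 1228 − 1001 = 227

227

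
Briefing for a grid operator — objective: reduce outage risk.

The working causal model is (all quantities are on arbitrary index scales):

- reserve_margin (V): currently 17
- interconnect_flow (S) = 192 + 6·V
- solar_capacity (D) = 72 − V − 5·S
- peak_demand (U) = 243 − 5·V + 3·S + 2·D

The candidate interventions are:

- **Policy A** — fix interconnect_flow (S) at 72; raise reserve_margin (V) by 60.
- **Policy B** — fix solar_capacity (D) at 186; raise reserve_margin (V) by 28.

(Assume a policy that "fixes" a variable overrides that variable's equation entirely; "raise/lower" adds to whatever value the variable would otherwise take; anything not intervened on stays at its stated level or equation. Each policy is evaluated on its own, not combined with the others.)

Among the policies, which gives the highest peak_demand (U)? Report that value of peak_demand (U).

1776

Policy A (S := 72, V + 60):
  V = 17 + 60 = 77
  S = 72
  D = 72 − 77 − 5·72 = -365
  U = 243 − 5·77 + 3·72 + 2·(-365) = -656
Policy B (D := 186, V + 28):
  V = 17 + 28 = 45
  S = 192 + 6·45 = 462
  D = 186
  U = 243 − 5·45 + 3·462 + 2·186 = 1776
Comparing — Policy A: U=-656, Policy B: U=1776. Highest is 1776 (Policy B).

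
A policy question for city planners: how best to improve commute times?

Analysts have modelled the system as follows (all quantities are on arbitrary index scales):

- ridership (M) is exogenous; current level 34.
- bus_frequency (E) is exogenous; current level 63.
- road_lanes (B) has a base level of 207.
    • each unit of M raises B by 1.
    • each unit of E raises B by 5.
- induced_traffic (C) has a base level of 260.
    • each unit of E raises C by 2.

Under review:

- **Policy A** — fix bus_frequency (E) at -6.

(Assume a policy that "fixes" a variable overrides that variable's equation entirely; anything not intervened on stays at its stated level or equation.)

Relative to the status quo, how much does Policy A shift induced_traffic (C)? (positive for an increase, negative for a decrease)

-138

Baseline:
  E = 63
  C = 260 + 2·63 = 386
Policy A (E := -6):
  E = -6
  C = 260 + 2·(-6) = 248
Change in C: 248 − 386 = -138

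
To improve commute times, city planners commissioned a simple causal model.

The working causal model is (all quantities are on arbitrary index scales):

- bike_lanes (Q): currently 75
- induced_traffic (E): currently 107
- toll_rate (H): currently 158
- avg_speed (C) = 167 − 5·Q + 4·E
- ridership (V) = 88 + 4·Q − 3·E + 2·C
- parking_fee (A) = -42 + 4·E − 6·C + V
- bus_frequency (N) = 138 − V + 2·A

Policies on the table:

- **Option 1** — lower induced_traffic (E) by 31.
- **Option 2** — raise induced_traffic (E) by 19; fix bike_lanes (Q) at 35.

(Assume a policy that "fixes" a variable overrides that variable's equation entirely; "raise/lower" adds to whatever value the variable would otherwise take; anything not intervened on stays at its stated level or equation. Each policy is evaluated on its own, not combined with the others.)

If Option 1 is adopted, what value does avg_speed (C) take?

Option 1 (E − 31):
  Q = 75
  E = 107 − 31 = 76
  C = 167 − 5·75 + 4·76 = 96

96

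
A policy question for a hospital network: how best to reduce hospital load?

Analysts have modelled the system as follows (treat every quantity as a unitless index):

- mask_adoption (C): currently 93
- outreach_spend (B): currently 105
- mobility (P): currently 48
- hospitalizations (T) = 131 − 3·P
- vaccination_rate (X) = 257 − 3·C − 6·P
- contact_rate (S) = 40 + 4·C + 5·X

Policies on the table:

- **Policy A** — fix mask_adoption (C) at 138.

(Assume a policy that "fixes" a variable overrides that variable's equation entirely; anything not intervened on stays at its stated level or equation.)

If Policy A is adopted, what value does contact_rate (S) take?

-1633

Policy A (C := 138):
  C = 138
  P = 48
  X = 257 − 3·138 − 6·48 = -445
  S = 40 + 4·138 + 5·(-445) = -1633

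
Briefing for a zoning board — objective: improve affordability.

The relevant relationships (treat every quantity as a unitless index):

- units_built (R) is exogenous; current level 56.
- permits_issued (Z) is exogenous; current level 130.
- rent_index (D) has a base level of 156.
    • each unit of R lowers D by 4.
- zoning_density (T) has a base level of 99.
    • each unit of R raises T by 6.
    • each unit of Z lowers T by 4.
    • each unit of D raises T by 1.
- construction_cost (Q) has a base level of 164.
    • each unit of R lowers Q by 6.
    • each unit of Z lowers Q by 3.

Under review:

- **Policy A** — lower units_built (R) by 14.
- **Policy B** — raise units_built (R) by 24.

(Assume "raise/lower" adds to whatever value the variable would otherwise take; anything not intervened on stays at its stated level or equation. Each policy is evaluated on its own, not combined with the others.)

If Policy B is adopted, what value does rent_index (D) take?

-164

Policy B (R + 24):
  R = 56 + 24 = 80
  D = 156 − 4·80 = -164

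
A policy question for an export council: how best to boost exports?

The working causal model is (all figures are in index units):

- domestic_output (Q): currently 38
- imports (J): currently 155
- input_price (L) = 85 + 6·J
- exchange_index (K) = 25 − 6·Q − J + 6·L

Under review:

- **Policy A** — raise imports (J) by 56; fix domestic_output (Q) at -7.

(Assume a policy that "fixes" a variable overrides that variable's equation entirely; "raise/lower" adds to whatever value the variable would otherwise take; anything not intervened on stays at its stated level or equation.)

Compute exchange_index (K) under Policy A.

Policy A (J + 56, Q := -7):
  Q = -7
  J = 155 + 56 = 211
  L = 85 + 6·211 = 1351
  K = 25 − 6·(-7) − 211 + 6·1351 = 7962

7962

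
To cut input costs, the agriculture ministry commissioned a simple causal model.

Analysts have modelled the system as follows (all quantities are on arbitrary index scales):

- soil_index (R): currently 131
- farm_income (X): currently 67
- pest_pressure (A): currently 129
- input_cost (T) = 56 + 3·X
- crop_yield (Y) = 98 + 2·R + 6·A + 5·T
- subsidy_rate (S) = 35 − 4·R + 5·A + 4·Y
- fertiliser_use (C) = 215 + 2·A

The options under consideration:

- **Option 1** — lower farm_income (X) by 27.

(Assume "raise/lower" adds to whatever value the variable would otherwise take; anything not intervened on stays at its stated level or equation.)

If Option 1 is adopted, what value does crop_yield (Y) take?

Option 1 (X − 27):
  R = 131
  X = 67 − 27 = 40
  A = 129
  T = 56 + 3·40 = 176
  Y = 98 + 2·131 + 6·129 + 5·176 = 2014

2014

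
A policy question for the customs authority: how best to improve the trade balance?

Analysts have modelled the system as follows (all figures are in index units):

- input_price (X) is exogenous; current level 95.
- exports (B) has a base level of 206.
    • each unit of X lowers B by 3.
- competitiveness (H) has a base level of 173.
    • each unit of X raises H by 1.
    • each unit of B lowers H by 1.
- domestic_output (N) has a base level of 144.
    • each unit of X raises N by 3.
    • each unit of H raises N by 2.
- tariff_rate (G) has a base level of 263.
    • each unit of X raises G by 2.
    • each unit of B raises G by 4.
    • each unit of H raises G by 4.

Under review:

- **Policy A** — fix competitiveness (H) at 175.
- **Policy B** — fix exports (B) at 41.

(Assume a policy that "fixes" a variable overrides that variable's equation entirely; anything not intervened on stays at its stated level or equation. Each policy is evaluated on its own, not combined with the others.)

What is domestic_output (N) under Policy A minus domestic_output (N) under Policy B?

Policy A (H := 175):
  X = 95
  B = 206 − 3·95 = -79
  H = 175
  N = 144 + 3·95 + 2·175 = 779
Policy B (B := 41):
  X = 95
  B = 41
  H = 173 + 95 − 41 = 227
  N = 144 + 3·95 + 2·227 = 883
N: 779 − 883 = -104

-104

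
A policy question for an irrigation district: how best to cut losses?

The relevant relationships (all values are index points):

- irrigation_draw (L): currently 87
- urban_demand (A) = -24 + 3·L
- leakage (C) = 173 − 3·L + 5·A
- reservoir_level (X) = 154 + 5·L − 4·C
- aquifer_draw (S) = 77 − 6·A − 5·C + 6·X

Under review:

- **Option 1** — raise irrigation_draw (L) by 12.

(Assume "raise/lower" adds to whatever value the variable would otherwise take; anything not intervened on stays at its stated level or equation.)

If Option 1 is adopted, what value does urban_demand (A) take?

Option 1 (L + 12):
  L = 87 + 12 = 99
  A = -24 + 3·99 = 273

273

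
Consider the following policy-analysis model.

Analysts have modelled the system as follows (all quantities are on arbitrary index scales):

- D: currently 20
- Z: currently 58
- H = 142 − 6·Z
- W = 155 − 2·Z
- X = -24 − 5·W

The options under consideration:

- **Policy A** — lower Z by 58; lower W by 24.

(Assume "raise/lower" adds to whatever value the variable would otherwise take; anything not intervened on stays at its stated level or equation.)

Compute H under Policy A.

142

Policy A (Z − 58, W − 24):
  Z = 58 − 58 = 0
  H = 142 − 6·0 = 142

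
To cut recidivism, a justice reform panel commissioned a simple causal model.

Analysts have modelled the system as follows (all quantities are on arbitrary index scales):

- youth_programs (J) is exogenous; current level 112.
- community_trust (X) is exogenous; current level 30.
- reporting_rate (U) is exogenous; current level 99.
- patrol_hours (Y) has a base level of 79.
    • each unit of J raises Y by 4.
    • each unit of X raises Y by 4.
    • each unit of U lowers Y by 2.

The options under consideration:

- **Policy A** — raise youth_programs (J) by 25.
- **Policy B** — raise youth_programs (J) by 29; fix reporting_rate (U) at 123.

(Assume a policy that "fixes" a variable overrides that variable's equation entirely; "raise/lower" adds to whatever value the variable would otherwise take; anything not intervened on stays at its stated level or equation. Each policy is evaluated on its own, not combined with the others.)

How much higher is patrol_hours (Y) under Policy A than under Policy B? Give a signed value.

Policy A (J + 25):
  J = 112 + 25 = 137
  X = 30
  U = 99
  Y = 79 + 4·137 + 4·30 − 2·99 = 549
Policy B (J + 29, U := 123):
  J = 112 + 29 = 141
  X = 30
  U = 123
  Y = 79 + 4·141 + 4·30 − 2·123 = 517
Y: 549 − 517 = 32

32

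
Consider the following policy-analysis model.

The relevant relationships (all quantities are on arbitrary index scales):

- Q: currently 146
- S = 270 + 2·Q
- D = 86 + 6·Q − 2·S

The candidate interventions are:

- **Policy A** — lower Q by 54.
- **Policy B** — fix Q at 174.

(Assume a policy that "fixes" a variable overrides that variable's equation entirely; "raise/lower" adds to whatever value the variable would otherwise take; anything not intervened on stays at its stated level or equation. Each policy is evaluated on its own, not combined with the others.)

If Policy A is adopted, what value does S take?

454

Policy A (Q − 54):
  Q = 146 − 54 = 92
  S = 270 + 2·92 = 454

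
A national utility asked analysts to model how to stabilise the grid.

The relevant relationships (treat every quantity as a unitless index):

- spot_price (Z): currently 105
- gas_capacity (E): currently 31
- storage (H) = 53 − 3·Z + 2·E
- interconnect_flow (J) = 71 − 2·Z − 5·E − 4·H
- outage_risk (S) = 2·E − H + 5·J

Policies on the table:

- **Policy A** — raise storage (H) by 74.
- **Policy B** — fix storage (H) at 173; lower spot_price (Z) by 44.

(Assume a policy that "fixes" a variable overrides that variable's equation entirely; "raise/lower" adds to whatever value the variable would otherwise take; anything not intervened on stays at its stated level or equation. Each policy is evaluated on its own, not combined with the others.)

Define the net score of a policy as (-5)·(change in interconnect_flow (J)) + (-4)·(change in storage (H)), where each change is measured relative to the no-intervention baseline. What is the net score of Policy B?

Baseline:
  Z = 105
  E = 31
  H = 53 − 3·105 + 2·31 = -200
  J = 71 − 2·105 − 5·31 − 4·(-200) = 506
Policy B (H := 173, Z − 44):
  Z = 105 − 44 = 61
  E = 31
  H = 173
  J = 71 − 2·61 − 5·31 − 4·173 = -898
ΔJ = -898 − 506 = -1404; ΔH = 173 − (-200) = 373
Score = (-5)·(-1404) + (-4)·373 = 5528

5528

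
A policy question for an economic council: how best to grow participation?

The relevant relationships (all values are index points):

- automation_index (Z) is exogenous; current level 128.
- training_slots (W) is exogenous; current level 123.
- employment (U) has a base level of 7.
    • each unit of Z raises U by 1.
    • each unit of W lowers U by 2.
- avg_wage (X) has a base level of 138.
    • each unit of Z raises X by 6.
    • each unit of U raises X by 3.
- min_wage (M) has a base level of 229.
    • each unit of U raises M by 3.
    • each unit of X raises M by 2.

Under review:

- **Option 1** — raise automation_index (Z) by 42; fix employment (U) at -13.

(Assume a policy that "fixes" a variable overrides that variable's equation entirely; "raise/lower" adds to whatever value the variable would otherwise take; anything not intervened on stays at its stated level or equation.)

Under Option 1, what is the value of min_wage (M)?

2428

Option 1 (Z + 42, U := -13):
  Z = 128 + 42 = 170
  W = 123
  U = -13
  X = 138 + 6·170 + 3·(-13) = 1119
  M = 229 + 3·(-13) + 2·1119 = 2428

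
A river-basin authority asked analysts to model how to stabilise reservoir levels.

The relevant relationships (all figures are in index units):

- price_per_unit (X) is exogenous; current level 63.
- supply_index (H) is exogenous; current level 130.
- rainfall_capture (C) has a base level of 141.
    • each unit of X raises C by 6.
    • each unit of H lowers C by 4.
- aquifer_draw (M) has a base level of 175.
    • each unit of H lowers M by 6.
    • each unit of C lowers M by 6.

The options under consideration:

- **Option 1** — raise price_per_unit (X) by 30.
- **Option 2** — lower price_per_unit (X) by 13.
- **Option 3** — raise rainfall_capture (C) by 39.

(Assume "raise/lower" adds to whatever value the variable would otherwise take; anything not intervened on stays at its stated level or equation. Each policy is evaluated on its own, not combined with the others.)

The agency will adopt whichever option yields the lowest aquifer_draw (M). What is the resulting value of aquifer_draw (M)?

Option 1 (X + 30):
  X = 63 + 30 = 93
  H = 130
  C = 141 + 6·93 − 4·130 = 179
  M = 175 − 6·130 − 6·179 = -1679
Option 2 (X − 13):
  X = 63 − 13 = 50
  H = 130
  C = 141 + 6·50 − 4·130 = -79
  M = 175 − 6·130 − 6·(-79) = -131
Option 3 (C + 39):
  X = 63
  H = 130
  C = 141 + 6·63 − 4·130 (+39 from intervention) = 38
  M = 175 − 6·130 − 6·38 = -833
Comparing — Option 1: M=-1679, Option 2: M=-131, Option 3: M=-833. Lowest is -1679 (Option 1).

-1679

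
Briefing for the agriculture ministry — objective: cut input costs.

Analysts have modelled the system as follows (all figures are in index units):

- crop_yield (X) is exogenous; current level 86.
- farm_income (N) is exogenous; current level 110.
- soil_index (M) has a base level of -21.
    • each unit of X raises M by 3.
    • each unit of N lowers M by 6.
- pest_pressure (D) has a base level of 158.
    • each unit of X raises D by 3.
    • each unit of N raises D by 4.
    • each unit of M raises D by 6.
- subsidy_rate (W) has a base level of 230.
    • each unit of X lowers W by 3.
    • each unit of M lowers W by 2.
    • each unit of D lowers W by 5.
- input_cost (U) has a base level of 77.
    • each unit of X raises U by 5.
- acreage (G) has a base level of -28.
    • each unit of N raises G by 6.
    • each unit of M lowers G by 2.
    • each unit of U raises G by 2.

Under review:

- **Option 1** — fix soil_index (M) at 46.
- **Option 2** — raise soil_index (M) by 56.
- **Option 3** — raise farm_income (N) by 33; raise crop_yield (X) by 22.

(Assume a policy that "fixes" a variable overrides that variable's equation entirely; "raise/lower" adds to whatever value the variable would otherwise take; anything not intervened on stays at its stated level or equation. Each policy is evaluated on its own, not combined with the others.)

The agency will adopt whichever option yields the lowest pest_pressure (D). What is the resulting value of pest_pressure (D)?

Option 1 (M := 46):
  X = 86
  N = 110
  M = 46
  D = 158 + 3·86 + 4·110 + 6·46 = 1132
Option 2 (M + 56):
  X = 86
  N = 110
  M = -21 + 3·86 − 6·110 (+56 from intervention) = -367
  D = 158 + 3·86 + 4·110 + 6·(-367) = -1346
Option 3 (N + 33, X + 22):
  X = 86 + 22 = 108
  N = 110 + 33 = 143
  M = -21 + 3·108 − 6·143 = -555
  D = 158 + 3·108 + 4·143 + 6·(-555) = -2276
Comparing — Option 1: D=1132, Option 2: D=-1346, Option 3: D=-2276. Lowest is -2276 (Option 3).

-2276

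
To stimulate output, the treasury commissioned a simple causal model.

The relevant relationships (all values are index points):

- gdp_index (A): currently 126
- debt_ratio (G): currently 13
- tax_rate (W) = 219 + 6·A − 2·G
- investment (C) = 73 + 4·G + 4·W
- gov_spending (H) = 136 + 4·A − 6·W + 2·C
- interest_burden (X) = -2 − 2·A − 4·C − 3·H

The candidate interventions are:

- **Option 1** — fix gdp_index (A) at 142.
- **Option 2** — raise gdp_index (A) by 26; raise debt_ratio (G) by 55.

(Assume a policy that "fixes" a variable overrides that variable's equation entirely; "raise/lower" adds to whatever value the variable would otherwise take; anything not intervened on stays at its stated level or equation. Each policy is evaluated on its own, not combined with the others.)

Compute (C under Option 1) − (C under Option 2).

Option 1 (A := 142):
  A = 142
  G = 13
  W = 219 + 6·142 − 2·13 = 1045
  C = 73 + 4·13 + 4·1045 = 4305
Option 2 (A + 26, G + 55):
  A = 126 + 26 = 152
  G = 13 + 55 = 68
  W = 219 + 6·152 − 2·68 = 995
  C = 73 + 4·68 + 4·995 = 4325
C: 4305 − 4325 = -20

-20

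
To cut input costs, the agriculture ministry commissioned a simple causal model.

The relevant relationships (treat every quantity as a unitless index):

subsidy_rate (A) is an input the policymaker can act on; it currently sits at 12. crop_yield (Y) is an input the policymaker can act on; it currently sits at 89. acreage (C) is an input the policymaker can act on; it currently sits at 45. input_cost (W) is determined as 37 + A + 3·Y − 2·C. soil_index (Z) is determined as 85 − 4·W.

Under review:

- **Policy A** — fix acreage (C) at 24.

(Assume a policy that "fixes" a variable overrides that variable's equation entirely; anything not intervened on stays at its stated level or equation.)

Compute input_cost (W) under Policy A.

Policy A (C := 24):
  A = 12
  Y = 89
  C = 24
  W = 37 + 12 + 3·89 − 2·24 = 268

268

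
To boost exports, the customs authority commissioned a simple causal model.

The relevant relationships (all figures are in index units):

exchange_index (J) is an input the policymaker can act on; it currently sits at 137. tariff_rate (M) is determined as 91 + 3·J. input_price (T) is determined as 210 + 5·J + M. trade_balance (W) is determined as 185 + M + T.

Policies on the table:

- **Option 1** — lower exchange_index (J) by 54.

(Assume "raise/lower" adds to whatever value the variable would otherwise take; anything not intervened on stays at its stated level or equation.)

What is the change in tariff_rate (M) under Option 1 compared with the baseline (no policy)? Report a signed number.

Baseline:
  J = 137
  M = 91 + 3·137 = 502
Option 1 (J − 54):
  J = 137 − 54 = 83
  M = 91 + 3·83 = 340
Change in M: 340 − 502 = -162

-162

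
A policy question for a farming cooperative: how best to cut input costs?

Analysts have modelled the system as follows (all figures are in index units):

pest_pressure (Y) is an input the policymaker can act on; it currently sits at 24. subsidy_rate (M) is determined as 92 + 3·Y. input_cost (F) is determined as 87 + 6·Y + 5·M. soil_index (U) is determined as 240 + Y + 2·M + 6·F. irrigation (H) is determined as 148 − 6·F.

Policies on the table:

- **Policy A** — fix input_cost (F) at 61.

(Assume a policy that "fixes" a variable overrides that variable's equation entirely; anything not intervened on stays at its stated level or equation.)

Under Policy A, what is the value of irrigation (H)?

Policy A (F := 61):
  Y = 24
  M = 92 + 3·24 = 164
  F = 61
  H = 148 − 6·61 = -218

-218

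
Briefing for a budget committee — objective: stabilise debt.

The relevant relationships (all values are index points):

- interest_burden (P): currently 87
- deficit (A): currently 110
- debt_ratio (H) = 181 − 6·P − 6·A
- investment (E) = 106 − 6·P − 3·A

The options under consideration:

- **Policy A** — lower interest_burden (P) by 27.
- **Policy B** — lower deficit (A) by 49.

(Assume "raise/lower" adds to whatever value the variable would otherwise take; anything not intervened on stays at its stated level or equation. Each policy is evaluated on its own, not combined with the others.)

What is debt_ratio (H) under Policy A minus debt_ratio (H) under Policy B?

-132

Policy A (P − 27):
  P = 87 − 27 = 60
  A = 110
  H = 181 − 6·60 − 6·110 = -839
Policy B (A − 49):
  P = 87
  A = 110 − 49 = 61
  H = 181 − 6·87 − 6·61 = -707
H: -839 − (-707) = -132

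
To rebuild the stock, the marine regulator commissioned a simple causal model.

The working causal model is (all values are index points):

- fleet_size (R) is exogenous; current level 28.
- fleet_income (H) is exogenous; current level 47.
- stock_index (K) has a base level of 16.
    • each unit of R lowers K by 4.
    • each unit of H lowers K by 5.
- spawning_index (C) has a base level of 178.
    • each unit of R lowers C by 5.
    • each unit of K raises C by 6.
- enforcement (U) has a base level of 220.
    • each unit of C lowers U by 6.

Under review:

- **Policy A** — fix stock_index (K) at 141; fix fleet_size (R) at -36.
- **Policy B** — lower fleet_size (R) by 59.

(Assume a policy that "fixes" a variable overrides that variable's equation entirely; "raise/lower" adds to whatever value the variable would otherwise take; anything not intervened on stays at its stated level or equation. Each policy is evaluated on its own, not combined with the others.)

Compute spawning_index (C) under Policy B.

Policy B (R − 59):
  R = 28 − 59 = -31
  H = 47
  K = 16 − 4·(-31) − 5·47 = -95
  C = 178 − 5·(-31) + 6·(-95) = -237

-237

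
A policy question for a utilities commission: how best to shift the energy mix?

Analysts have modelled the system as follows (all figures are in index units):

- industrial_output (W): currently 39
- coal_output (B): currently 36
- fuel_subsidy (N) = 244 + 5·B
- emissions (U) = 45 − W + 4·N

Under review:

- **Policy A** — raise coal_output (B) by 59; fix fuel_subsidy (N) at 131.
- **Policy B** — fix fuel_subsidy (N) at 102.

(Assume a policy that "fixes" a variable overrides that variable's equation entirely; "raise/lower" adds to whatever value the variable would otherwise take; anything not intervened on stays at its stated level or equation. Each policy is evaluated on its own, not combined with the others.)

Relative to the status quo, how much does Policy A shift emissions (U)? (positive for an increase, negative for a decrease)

-1172

Baseline:
  W = 39
  B = 36
  N = 244 + 5·36 = 424
  U = 45 − 39 + 4·424 = 1702
Policy A (B + 59, N := 131):
  W = 39
  B = 36 + 59 = 95
  N = 131
  U = 45 − 39 + 4·131 = 530
Change in U: 530 − 1702 = -1172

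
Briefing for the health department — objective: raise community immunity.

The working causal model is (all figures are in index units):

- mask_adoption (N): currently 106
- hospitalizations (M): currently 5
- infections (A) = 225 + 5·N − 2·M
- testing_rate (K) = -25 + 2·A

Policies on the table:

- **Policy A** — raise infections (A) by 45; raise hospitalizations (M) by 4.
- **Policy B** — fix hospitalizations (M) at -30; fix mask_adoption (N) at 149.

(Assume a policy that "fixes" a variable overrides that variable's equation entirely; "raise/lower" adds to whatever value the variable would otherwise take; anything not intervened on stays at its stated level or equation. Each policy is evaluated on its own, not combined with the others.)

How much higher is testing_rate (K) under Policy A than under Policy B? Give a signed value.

-496

Policy A (A + 45, M + 4):
  N = 106
  M = 5 + 4 = 9
  A = 225 + 5·106 − 2·9 (+45 from intervention) = 782
  K = -25 + 2·782 = 1539
Policy B (M := -30, N := 149):
  N = 149
  M = -30
  A = 225 + 5·149 − 2·(-30) = 1030
  K = -25 + 2·1030 = 2035
K: 1539 − 2035 = -496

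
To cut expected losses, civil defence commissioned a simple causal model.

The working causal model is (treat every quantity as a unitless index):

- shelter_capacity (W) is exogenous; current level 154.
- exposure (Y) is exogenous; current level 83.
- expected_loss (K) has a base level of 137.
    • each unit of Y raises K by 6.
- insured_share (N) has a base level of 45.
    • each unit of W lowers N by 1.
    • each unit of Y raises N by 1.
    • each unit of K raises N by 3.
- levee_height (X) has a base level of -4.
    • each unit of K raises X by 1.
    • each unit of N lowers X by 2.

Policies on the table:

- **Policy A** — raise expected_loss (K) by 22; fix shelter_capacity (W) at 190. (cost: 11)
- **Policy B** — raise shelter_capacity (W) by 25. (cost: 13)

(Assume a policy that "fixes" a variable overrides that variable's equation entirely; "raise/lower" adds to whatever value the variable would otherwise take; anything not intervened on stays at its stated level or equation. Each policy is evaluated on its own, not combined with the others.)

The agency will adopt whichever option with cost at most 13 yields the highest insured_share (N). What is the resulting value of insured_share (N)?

Policy A (K + 22, W := 190):
  W = 190
  Y = 83
  K = 137 + 6·83 (+22 from intervention) = 657
  N = 45 − 190 + 83 + 3·657 = 1909
Policy B (W + 25):
  W = 154 + 25 = 179
  Y = 83
  K = 137 + 6·83 = 635
  N = 45 − 179 + 83 + 3·635 = 1854
Comparing — Policy A: N=1909, Policy B: N=1854. Highest is 1909 (Policy A).

1909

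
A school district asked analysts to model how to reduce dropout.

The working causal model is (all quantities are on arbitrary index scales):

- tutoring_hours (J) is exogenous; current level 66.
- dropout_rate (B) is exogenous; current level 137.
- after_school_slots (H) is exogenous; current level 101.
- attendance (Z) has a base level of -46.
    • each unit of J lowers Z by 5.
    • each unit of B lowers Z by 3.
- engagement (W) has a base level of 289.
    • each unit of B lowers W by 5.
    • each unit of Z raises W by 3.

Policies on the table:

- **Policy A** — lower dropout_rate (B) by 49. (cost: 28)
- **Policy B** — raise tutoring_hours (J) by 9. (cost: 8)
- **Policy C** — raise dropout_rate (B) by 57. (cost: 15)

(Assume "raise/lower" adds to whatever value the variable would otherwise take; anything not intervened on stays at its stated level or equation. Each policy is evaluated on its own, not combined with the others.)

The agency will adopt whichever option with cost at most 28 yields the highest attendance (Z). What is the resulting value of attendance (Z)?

Policy A (B − 49):
  J = 66
  B = 137 − 49 = 88
  Z = -46 − 5·66 − 3·88 = -640
Policy B (J + 9):
  J = 66 + 9 = 75
  B = 137
  Z = -46 − 5·75 − 3·137 = -832
Policy C (B + 57):
  J = 66
  B = 137 + 57 = 194
  Z = -46 − 5·66 − 3·194 = -958
Comparing — Policy A: Z=-640, Policy B: Z=-832, Policy C: Z=-958. Highest is -640 (Policy A).

-640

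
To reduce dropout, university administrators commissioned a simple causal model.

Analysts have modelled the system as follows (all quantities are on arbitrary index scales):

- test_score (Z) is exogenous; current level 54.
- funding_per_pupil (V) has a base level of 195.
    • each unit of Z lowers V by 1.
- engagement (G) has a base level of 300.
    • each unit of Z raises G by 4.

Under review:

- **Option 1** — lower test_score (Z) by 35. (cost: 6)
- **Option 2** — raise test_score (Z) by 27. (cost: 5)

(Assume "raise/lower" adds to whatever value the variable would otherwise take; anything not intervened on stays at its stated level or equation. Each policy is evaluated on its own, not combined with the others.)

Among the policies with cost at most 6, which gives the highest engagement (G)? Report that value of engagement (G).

624

Option 1 (Z − 35):
  Z = 54 − 35 = 19
  G = 300 + 4·19 = 376
Option 2 (Z + 27):
  Z = 54 + 27 = 81
  G = 300 + 4·81 = 624
Comparing — Option 1: G=376, Option 2: G=624. Highest is 624 (Option 2).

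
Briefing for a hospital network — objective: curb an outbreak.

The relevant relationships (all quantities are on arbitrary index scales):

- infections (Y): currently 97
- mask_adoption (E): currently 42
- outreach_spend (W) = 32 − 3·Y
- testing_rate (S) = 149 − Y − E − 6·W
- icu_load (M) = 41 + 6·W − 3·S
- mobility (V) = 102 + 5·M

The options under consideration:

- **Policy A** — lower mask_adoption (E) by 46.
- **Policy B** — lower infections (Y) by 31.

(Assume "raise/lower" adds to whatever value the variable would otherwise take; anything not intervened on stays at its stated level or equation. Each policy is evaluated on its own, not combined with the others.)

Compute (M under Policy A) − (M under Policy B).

-2277

Policy A (E − 46):
  Y = 97
  E = 42 − 46 = -4
  W = 32 − 3·97 = -259
  S = 149 − 97 − (-4) − 6·(-259) = 1610
  M = 41 + 6·(-259) − 3·1610 = -6343
Policy B (Y − 31):
  Y = 97 − 31 = 66
  E = 42
  W = 32 − 3·66 = -166
  S = 149 − 66 − 42 − 6·(-166) = 1037
  M = 41 + 6·(-166) − 3·1037 = -4066
M: -6343 − (-4066) = -2277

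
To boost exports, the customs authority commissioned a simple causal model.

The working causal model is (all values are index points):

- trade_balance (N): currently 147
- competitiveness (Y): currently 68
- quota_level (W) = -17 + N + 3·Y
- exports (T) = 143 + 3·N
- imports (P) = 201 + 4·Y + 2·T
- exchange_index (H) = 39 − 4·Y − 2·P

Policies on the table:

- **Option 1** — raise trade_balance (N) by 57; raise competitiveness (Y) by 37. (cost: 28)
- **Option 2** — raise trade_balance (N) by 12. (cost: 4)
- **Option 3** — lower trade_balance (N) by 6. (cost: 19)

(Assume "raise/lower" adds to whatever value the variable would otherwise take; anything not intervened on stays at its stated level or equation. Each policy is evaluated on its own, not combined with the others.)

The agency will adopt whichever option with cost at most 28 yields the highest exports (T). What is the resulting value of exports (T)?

Option 1 (N + 57, Y + 37):
  N = 147 + 57 = 204
  T = 143 + 3·204 = 755
Option 2 (N + 12):
  N = 147 + 12 = 159
  T = 143 + 3·159 = 620
Option 3 (N − 6):
  N = 147 − 6 = 141
  T = 143 + 3·141 = 566
Comparing — Option 1: T=755, Option 2: T=620, Option 3: T=566. Highest is 755 (Option 1).

755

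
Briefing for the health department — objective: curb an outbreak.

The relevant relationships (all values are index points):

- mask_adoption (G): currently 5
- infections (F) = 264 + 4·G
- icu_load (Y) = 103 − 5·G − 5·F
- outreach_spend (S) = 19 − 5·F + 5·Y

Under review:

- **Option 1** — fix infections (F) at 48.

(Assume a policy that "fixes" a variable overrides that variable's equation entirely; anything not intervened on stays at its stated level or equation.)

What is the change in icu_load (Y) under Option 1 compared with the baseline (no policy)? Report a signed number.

Baseline:
  G = 5
  F = 264 + 4·5 = 284
  Y = 103 − 5·5 − 5·284 = -1342
Option 1 (F := 48):
  G = 5
  F = 48
  Y = 103 − 5·5 − 5·48 = -162
Change in Y: -162 − (-1342) = 1180

1180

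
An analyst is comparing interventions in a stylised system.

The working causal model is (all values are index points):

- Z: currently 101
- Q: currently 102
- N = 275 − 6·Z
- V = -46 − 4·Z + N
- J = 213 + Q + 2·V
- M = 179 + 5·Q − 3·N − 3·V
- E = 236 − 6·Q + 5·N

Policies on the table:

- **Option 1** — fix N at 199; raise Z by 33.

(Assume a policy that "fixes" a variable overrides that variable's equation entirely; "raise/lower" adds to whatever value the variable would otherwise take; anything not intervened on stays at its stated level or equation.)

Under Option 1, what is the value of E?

619

Option 1 (N := 199, Z + 33):
  Z = 101 + 33 = 134
  Q = 102
  N = 199
  E = 236 − 6·102 + 5·199 = 619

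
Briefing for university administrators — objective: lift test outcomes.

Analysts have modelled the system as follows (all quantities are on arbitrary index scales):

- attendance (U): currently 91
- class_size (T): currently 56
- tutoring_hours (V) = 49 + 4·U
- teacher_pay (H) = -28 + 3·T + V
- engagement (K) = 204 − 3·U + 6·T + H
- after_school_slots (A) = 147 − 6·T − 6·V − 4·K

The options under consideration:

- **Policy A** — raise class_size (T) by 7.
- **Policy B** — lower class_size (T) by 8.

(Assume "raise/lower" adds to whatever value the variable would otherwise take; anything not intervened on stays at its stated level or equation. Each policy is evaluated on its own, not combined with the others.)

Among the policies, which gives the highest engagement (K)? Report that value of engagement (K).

Policy A (T + 7):
  U = 91
  T = 56 + 7 = 63
  V = 49 + 4·91 = 413
  H = -28 + 3·63 + 413 = 574
  K = 204 − 3·91 + 6·63 + 574 = 883
Policy B (T − 8):
  U = 91
  T = 56 − 8 = 48
  V = 49 + 4·91 = 413
  H = -28 + 3·48 + 413 = 529
  K = 204 − 3·91 + 6·48 + 529 = 748
Comparing — Policy A: K=883, Policy B: K=748. Highest is 883 (Policy A).

883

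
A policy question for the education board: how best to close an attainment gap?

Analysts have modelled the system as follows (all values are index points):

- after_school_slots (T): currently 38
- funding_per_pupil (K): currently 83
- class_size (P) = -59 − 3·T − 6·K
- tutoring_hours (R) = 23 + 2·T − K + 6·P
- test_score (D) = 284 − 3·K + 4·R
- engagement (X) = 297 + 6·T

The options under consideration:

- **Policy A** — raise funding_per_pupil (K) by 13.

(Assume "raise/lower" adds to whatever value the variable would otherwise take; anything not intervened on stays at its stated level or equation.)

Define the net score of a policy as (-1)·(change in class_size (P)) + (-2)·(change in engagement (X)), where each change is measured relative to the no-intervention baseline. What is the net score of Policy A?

78

Baseline:
  T = 38
  K = 83
  P = -59 − 3·38 − 6·83 = -671
  X = 297 + 6·38 = 525
Policy A (K + 13):
  T = 38
  K = 83 + 13 = 96
  P = -59 − 3·38 − 6·96 = -749
  X = 297 + 6·38 = 525
ΔP = -749 − (-671) = -78; ΔX = 525 − 525 = 0
Score = (-1)·(-78) + (-2)·0 = 78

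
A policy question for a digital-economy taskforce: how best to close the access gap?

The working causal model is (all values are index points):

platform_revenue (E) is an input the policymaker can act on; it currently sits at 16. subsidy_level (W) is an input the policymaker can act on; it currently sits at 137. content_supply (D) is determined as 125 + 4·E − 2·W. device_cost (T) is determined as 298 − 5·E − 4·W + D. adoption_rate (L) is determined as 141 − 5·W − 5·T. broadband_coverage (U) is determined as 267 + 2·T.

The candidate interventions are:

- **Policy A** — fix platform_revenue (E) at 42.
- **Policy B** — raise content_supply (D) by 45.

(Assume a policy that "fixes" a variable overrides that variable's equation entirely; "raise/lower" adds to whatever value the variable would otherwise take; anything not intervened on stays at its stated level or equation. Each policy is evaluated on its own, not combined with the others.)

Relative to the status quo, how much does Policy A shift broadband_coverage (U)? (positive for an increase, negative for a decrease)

-52

Baseline:
  E = 16
  W = 137
  D = 125 + 4·16 − 2·137 = -85
  T = 298 − 5·16 − 4·137 + (-85) = -415
  U = 267 + 2·(-415) = -563
Policy A (E := 42):
  E = 42
  W = 137
  D = 125 + 4·42 − 2·137 = 19
  T = 298 − 5·42 − 4·137 + 19 = -441
  U = 267 + 2·(-441) = -615
Change in U: -615 − (-563) = -52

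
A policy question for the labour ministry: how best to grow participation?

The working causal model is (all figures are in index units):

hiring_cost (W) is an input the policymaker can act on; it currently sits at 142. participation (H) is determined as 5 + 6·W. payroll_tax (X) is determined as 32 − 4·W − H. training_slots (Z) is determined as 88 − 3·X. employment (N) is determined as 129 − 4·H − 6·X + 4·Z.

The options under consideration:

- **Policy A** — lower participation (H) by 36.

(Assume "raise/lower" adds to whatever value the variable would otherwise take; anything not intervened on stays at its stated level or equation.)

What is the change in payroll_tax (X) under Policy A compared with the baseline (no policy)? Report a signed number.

Baseline:
  W = 142
  H = 5 + 6·142 = 857
  X = 32 − 4·142 − 857 = -1393
Policy A (H − 36):
  W = 142
  H = 5 + 6·142 (−36 from intervention) = 821
  X = 32 − 4·142 − 821 = -1357
Change in X: -1357 − (-1393) = 36

36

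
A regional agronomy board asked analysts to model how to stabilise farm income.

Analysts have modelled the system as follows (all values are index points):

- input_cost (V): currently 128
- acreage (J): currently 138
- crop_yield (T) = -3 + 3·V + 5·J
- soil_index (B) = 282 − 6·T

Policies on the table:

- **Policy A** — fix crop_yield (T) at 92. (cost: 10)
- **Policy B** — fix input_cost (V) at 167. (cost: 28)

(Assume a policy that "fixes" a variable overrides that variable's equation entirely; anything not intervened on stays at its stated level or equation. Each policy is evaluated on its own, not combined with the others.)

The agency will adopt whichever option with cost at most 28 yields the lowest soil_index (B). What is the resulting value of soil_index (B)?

Policy A (T := 92):
  V = 128
  J = 138
  T = 92
  B = 282 − 6·92 = -270
Policy B (V := 167):
  V = 167
  J = 138
  T = -3 + 3·167 + 5·138 = 1188
  B = 282 − 6·1188 = -6846
Comparing — Policy A: B=-270, Policy B: B=-6846. Lowest is -6846 (Policy B).

-6846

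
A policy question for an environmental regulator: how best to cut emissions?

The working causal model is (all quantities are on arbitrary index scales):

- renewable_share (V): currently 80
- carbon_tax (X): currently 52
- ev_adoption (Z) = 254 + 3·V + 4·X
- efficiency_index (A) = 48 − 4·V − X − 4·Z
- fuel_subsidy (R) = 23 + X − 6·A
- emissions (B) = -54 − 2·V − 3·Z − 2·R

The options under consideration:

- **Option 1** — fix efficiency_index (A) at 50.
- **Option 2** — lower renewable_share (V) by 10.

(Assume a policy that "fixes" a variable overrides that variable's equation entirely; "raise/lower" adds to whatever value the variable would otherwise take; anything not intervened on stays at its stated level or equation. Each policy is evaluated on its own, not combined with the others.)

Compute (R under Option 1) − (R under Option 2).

Option 1 (A := 50):
  V = 80
  X = 52
  Z = 254 + 3·80 + 4·52 = 702
  A = 50
  R = 23 + 52 − 6·50 = -225
Option 2 (V − 10):
  V = 80 − 10 = 70
  X = 52
  Z = 254 + 3·70 + 4·52 = 672
  A = 48 − 4·70 − 52 − 4·672 = -2972
  R = 23 + 52 − 6·(-2972) = 17907
R: -225 − 17907 = -18132

-18132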